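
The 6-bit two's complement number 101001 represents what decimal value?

MSB is 1, so the value is negative. Find the magnitude:
1. Invert bits:  010110
2. Add 1:        010111  = 23
3. Apply sign:   -23

Answer: -23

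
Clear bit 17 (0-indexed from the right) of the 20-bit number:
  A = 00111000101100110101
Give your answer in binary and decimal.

Mask = ~(1 << 17) = 11011111111111111111
Bit 17 of A is 1, so AND-ing with the mask clears it to 0.
  00111000101100110101
& 11011111111111111111
----------------------
  00011000101100110101

Answer: 00011000101100110101 (101173)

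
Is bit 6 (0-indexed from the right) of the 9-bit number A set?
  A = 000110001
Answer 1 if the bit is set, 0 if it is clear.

Bit 6 is the 7th from the right.
  000110001
    ^
That bit is 0.

Answer: 0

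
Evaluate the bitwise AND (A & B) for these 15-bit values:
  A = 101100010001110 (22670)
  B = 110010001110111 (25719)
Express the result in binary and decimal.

Apply & to each column (1 only where both bits are 1):
  101100010001110
& 110010001110111
-----------------
  100000000000110

Answer: 100000000000110 (16390)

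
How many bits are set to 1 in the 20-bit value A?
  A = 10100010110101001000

10100010110101001000
1-bits at positions (from bit 0 = LSB): 3, 6, 8, 10, 11, 13, 17, 19
Count = 8

Answer: 8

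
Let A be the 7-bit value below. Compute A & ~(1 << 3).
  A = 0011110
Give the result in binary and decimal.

Mask = ~(1 << 3) = 1110111
Bit 3 of A is 1, so AND-ing with the mask clears it to 0.
  0011110
& 1110111
---------
  0010110

Answer: 0010110 (22)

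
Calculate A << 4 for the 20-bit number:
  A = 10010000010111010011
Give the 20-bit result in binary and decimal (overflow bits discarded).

Shift left by 4: drop the top 4 bit(s), append 4 zero(s) on the right.
  10010000010111010011  ->  discard [1001], keep [0000010111010011], append 0000
= 00000101110100110000

Answer: 00000101110100110000 (23856)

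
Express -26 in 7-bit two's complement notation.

1. Binary of +26:  0011010
2. Invert bits:     1100101
3. Add 1:           1100110

Answer: 1100110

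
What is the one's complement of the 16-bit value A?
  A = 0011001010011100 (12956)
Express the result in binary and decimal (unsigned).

Flip each bit (0->1, 1->0):
  0011001010011100
  1100110101100011

Answer: 1100110101100011 (52579)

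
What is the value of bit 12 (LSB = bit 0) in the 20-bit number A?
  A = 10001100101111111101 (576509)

Bit 12 is the 13th from the right.
  10001100101111111101
         ^
That bit is 0.

Answer: 0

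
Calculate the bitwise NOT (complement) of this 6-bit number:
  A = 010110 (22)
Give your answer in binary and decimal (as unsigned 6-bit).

Flip each bit (0->1, 1->0):
  010110
  101001

Answer: 101001 (41)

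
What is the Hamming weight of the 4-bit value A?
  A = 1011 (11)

1011
1-bits at positions (from bit 0 = LSB): 0, 1, 3
Count = 3

Answer: 3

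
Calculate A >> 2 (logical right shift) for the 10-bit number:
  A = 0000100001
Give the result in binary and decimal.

Logical shift right by 2: drop the bottom 2 bit(s), prepend 2 zero(s) on the left.
  0000100001  ->  keep [00001000], discard [01], prepend 00
= 0000001000

Answer: 0000001000 (8)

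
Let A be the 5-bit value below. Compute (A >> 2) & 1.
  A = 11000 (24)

Bit 2 is the 3rd from the right.
  11000
    ^
That bit is 0.

Answer: 0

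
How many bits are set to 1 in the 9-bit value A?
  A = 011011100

011011100
1-bits at positions (from bit 0 = LSB): 2, 3, 4, 6, 7
Count = 5

Answer: 5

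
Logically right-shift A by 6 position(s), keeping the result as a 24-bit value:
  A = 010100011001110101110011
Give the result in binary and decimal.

Logical shift right by 6: drop the bottom 6 bit(s), prepend 6 zero(s) on the left.
  010100011001110101110011  ->  keep [010100011001110101], discard [110011], prepend 000000
= 000000010100011001110101

Answer: 000000010100011001110101 (83573)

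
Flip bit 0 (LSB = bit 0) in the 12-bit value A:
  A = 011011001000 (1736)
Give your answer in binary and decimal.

Mask = 1 << 0 = 000000000001
Bit 0 of A is 0; XOR with the mask flips it to 1.
  011011001000
^ 000000000001
--------------
  011011001001

Answer: 011011001001 (1737)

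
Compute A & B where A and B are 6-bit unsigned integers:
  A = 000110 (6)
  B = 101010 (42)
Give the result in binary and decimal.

Apply & to each column (1 only where both bits are 1):
  000110
& 101010
--------
  000010

Answer: 000010 (2)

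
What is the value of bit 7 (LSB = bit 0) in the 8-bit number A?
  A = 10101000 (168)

Bit 7 is the 8th from the right.
  10101000
  ^
That bit is 1.

Answer: 1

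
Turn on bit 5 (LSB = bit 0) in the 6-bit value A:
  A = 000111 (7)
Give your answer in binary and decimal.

Mask = 1 << 5 = 100000
Bit 5 of A is 0, so OR-ing with the mask flips it to 1.
  000111
| 100000
--------
  100111

Answer: 100111 (39)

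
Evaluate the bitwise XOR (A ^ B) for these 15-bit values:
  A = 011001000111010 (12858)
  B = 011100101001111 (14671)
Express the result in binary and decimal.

Apply ^ to each column (1 where bits differ):
  011001000111010
^ 011100101001111
-----------------
  000101101110101

Answer: 000101101110101 (2933)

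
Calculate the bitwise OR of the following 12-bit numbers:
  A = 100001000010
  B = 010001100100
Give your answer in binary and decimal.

Apply | to each column (1 where either bit is 1):
  100001000010
| 010001100100
--------------
  110001100110

Answer: 110001100110 (3174)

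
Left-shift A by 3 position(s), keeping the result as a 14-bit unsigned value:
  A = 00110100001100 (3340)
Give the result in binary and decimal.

Shift left by 3: drop the top 3 bit(s), append 3 zero(s) on the right.
  00110100001100  ->  discard [001], keep [10100001100], append 000
= 10100001100000

Answer: 10100001100000 (10336)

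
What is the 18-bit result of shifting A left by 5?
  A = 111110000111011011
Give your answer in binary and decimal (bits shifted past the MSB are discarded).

Shift left by 5: drop the top 5 bit(s), append 5 zero(s) on the right.
  111110000111011011  ->  discard [11111], keep [0000111011011], append 00000
= 000011101101100000

Answer: 000011101101100000 (15200)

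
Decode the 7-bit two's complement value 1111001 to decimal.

MSB is 1, so the value is negative. Find the magnitude:
1. Invert bits:  0000110
2. Add 1:        0000111  = 7
3. Apply sign:   -7

Answer: -7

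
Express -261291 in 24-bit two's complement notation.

1. Binary of +261291:  000000111111110010101011
2. Invert bits:     111111000000001101010100
3. Add 1:           111111000000001101010101

Answer: 111111000000001101010101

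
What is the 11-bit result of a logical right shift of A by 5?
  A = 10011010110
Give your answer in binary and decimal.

Logical shift right by 5: drop the bottom 5 bit(s), prepend 5 zero(s) on the left.
  10011010110  ->  keep [100110], discard [10110], prepend 00000
= 00000100110

Answer: 00000100110 (38)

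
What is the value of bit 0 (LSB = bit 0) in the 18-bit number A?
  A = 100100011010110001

Bit 0 is the 1st from the right.
  100100011010110001
                   ^
That bit is 1.

Answer: 1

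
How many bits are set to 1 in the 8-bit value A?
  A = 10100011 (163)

10100011
1-bits at positions (from bit 0 = LSB): 0, 1, 5, 7
Count = 4

Answer: 4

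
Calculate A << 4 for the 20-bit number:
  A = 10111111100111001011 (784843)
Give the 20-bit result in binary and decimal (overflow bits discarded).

Shift left by 4: drop the top 4 bit(s), append 4 zero(s) on the right.
  10111111100111001011  ->  discard [1011], keep [1111100111001011], append 0000
= 11111001110010110000

Answer: 11111001110010110000 (1023152)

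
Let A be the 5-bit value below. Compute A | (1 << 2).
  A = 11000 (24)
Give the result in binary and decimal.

Mask = 1 << 2 = 00100
Bit 2 of A is 0, so OR-ing with the mask flips it to 1.
  11000
| 00100
-------
  11100

Answer: 11100 (28)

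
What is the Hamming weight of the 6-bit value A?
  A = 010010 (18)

010010
1-bits at positions (from bit 0 = LSB): 1, 4
Count = 2

Answer: 2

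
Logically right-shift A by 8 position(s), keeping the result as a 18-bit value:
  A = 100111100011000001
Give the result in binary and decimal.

Logical shift right by 8: drop the bottom 8 bit(s), prepend 8 zero(s) on the left.
  100111100011000001  ->  keep [1001111000], discard [11000001], prepend 00000000
= 000000001001111000

Answer: 000000001001111000 (632)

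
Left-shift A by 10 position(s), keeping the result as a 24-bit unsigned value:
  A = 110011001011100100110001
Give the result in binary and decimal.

Shift left by 10: drop the top 10 bit(s), append 10 zero(s) on the right.
  110011001011100100110001  ->  discard [1100110010], keep [11100100110001], append 0000000000
= 111001001100010000000000

Answer: 111001001100010000000000 (14992384)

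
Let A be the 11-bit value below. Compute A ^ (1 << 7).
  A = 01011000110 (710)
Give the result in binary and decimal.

Mask = 1 << 7 = 00010000000
Bit 7 of A is 1; XOR with the mask flips it to 0.
  01011000110
^ 00010000000
-------------
  01001000110

Answer: 01001000110 (582)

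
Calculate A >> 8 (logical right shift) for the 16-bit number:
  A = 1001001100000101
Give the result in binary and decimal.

Logical shift right by 8: drop the bottom 8 bit(s), prepend 8 zero(s) on the left.
  1001001100000101  ->  keep [10010011], discard [00000101], prepend 00000000
= 0000000010010011

Answer: 0000000010010011 (147)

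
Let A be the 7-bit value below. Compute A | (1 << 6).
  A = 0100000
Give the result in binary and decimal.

Mask = 1 << 6 = 1000000
Bit 6 of A is 0, so OR-ing with the mask flips it to 1.
  0100000
| 1000000
---------
  1100000

Answer: 1100000 (96)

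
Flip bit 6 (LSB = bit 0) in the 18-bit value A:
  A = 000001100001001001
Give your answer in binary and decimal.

Mask = 1 << 6 = 000000000001000000
Bit 6 of A is 1; XOR with the mask flips it to 0.
  000001100001001001
^ 000000000001000000
--------------------
  000001100000001001

Answer: 000001100000001001 (6153)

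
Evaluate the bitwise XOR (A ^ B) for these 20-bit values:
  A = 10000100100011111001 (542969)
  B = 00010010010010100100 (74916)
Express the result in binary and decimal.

Apply ^ to each column (1 where bits differ):
  10000100100011111001
^ 00010010010010100100
----------------------
  10010110110001011101

Answer: 10010110110001011101 (617565)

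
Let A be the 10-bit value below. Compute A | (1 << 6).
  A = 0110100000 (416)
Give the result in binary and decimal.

Mask = 1 << 6 = 0001000000
Bit 6 of A is 0, so OR-ing with the mask flips it to 1.
  0110100000
| 0001000000
------------
  0111100000

Answer: 0111100000 (480)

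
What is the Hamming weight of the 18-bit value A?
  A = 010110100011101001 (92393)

010110100011101001
1-bits at positions (from bit 0 = LSB): 0, 3, 5, 6, 7, 11, 13, 14, 16
Count = 9

Answer: 9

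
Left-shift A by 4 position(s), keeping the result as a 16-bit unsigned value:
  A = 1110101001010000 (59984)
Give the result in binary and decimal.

Shift left by 4: drop the top 4 bit(s), append 4 zero(s) on the right.
  1110101001010000  ->  discard [1110], keep [101001010000], append 0000
= 1010010100000000

Answer: 1010010100000000 (42240)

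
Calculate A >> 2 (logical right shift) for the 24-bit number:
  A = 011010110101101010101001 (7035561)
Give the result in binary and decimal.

Logical shift right by 2: drop the bottom 2 bit(s), prepend 2 zero(s) on the left.
  011010110101101010101001  ->  keep [0110101101011010101010], discard [01], prepend 00
= 000110101101011010101010

Answer: 000110101101011010101010 (1758890)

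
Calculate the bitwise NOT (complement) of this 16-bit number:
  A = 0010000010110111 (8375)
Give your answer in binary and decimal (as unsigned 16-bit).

Flip each bit (0->1, 1->0):
  0010000010110111
  1101111101001000

Answer: 1101111101001000 (57160)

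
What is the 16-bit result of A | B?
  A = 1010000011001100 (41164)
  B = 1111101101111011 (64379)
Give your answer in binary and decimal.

Apply | to each column (1 where either bit is 1):
  1010000011001100
| 1111101101111011
------------------
  1111101111111111

Answer: 1111101111111111 (64511)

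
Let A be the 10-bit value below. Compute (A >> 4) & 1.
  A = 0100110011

Bit 4 is the 5th from the right.
  0100110011
       ^
That bit is 1.

Answer: 1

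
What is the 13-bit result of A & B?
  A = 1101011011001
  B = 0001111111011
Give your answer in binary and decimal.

Apply & to each column (1 only where both bits are 1):
  1101011011001
& 0001111111011
---------------
  0001011011001

Answer: 0001011011001 (729)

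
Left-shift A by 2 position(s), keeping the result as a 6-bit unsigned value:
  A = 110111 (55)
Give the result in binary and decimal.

Shift left by 2: drop the top 2 bit(s), append 2 zero(s) on the right.
  110111  ->  discard [11], keep [0111], append 00
= 011100

Answer: 011100 (28)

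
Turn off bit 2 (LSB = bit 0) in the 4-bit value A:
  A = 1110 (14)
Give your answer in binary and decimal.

Mask = ~(1 << 2) = 1011
Bit 2 of A is 1, so AND-ing with the mask clears it to 0.
  1110
& 1011
------
  1010

Answer: 1010 (10)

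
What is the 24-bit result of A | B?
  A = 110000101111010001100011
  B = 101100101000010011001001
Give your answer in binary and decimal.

Apply | to each column (1 where either bit is 1):
  110000101111010001100011
| 101100101000010011001001
--------------------------
  111100101111010011101011

Answer: 111100101111010011101011 (15922411)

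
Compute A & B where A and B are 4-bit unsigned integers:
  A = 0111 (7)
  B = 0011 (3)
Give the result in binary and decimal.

Apply & to each column (1 only where both bits are 1):
  0111
& 0011
------
  0011

Answer: 0011 (3)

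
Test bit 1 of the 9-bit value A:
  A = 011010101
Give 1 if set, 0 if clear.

Bit 1 is the 2nd from the right.
  011010101
         ^
That bit is 0.

Answer: 0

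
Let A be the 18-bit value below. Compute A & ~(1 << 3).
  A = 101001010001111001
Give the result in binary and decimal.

Mask = ~(1 << 3) = 111111111111110111
Bit 3 of A is 1, so AND-ing with the mask clears it to 0.
  101001010001111001
& 111111111111110111
--------------------
  101001010001110001

Answer: 101001010001110001 (169073)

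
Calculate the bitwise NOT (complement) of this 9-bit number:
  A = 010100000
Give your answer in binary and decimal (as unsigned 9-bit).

Flip each bit (0->1, 1->0):
  010100000
  101011111

Answer: 101011111 (351)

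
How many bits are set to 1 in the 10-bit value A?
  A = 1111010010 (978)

1111010010
1-bits at positions (from bit 0 = LSB): 1, 4, 6, 7, 8, 9
Count = 6

Answer: 6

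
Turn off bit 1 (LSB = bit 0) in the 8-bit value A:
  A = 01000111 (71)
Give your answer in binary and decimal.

Mask = ~(1 << 1) = 11111101
Bit 1 of A is 1, so AND-ing with the mask clears it to 0.
  01000111
& 11111101
----------
  01000101

Answer: 01000101 (69)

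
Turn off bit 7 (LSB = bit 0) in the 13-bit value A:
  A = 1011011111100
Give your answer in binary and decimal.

Mask = ~(1 << 7) = 1111101111111
Bit 7 of A is 1, so AND-ing with the mask clears it to 0.
  1011011111100
& 1111101111111
---------------
  1011001111100

Answer: 1011001111100 (5756)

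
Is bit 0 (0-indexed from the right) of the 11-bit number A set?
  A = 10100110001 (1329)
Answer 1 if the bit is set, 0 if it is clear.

Bit 0 is the 1st from the right.
  10100110001
            ^
That bit is 1.

Answer: 1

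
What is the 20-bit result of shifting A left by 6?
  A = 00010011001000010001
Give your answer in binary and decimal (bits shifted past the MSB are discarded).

Shift left by 6: drop the top 6 bit(s), append 6 zero(s) on the right.
  00010011001000010001  ->  discard [000100], keep [11001000010001], append 000000
= 11001000010001000000

Answer: 11001000010001000000 (820288)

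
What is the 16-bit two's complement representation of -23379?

1. Binary of +23379:  0101101101010011
2. Invert bits:     1010010010101100
3. Add 1:           1010010010101101

Answer: 1010010010101101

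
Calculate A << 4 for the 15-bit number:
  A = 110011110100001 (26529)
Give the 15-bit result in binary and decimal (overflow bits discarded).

Shift left by 4: drop the top 4 bit(s), append 4 zero(s) on the right.
  110011110100001  ->  discard [1100], keep [11110100001], append 0000
= 111101000010000

Answer: 111101000010000 (31248)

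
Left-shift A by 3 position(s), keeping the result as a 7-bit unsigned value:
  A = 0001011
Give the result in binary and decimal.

Shift left by 3: drop the top 3 bit(s), append 3 zero(s) on the right.
  0001011  ->  discard [000], keep [1011], append 000
= 1011000

Answer: 1011000 (88)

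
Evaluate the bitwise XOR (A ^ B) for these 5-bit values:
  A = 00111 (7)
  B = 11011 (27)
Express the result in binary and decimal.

Apply ^ to each column (1 where bits differ):
  00111
^ 11011
-------
  11100

Answer: 11100 (28)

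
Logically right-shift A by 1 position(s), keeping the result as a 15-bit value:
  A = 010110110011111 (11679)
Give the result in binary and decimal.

Logical shift right by 1: drop the bottom 1 bit(s), prepend 1 zero(s) on the left.
  010110110011111  ->  keep [01011011001111], discard [1], prepend 0
= 001011011001111

Answer: 001011011001111 (5839)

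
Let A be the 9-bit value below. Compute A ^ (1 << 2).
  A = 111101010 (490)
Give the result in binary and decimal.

Mask = 1 << 2 = 000000100
Bit 2 of A is 0; XOR with the mask flips it to 1.
  111101010
^ 000000100
-----------
  111101110

Answer: 111101110 (494)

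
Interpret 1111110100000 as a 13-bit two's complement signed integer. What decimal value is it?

MSB is 1, so the value is negative. Find the magnitude:
1. Invert bits:  0000001011111
2. Add 1:        0000001100000  = 96
3. Apply sign:   -96

Answer: -96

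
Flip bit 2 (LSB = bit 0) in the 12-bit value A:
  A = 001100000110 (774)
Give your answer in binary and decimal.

Mask = 1 << 2 = 000000000100
Bit 2 of A is 1; XOR with the mask flips it to 0.
  001100000110
^ 000000000100
--------------
  001100000010

Answer: 001100000010 (770)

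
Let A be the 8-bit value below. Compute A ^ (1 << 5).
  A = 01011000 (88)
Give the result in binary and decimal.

Mask = 1 << 5 = 00100000
Bit 5 of A is 0; XOR with the mask flips it to 1.
  01011000
^ 00100000
----------
  01111000

Answer: 01111000 (120)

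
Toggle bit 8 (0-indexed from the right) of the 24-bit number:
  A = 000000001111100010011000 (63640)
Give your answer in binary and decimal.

Mask = 1 << 8 = 000000000000000100000000
Bit 8 of A is 0; XOR with the mask flips it to 1.
  000000001111100010011000
^ 000000000000000100000000
--------------------------
  000000001111100110011000

Answer: 000000001111100110011000 (63896)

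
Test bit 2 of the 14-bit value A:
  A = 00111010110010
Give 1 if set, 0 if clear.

Bit 2 is the 3rd from the right.
  00111010110010
             ^
That bit is 0.

Answer: 0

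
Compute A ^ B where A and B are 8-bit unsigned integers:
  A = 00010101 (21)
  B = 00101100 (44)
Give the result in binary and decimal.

Apply ^ to each column (1 where bits differ):
  00010101
^ 00101100
----------
  00111001

Answer: 00111001 (57)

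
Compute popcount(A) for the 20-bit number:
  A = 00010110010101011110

00010110010101011110
1-bits at positions (from bit 0 = LSB): 1, 2, 3, 4, 6, 8, 10, 13, 14, 16
Count = 10

Answer: 10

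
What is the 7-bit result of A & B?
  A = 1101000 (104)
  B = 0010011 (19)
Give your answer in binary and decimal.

Apply & to each column (1 only where both bits are 1):
  1101000
& 0010011
---------
  0000000

Answer: 0000000 (0)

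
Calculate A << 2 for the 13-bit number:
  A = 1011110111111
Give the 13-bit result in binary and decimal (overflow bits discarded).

Shift left by 2: drop the top 2 bit(s), append 2 zero(s) on the right.
  1011110111111  ->  discard [10], keep [11110111111], append 00
= 1111011111100

Answer: 1111011111100 (7932)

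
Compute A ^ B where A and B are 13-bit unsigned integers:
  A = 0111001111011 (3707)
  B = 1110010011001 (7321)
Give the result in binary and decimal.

Apply ^ to each column (1 where bits differ):
  0111001111011
^ 1110010011001
---------------
  1001011100010

Answer: 1001011100010 (4834)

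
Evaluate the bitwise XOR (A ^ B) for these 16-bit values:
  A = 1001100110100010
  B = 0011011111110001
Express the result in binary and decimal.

Apply ^ to each column (1 where bits differ):
  1001100110100010
^ 0011011111110001
------------------
  1010111001010011

Answer: 1010111001010011 (44627)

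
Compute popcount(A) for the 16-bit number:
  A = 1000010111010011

1000010111010011
1-bits at positions (from bit 0 = LSB): 0, 1, 4, 6, 7, 8, 10, 15
Count = 8

Answer: 8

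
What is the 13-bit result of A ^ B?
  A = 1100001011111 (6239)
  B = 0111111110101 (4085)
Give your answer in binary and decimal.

Apply ^ to each column (1 where bits differ):
  1100001011111
^ 0111111110101
---------------
  1011110101010

Answer: 1011110101010 (6058)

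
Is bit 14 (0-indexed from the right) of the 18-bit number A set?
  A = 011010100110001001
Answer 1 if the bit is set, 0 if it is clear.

Bit 14 is the 15th from the right.
  011010100110001001
     ^
That bit is 0.

Answer: 0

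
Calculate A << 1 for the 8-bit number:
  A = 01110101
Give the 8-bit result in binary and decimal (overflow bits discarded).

Shift left by 1: drop the top 1 bit(s), append 1 zero(s) on the right.
  01110101  ->  discard [0], keep [1110101], append 0
= 11101010

Answer: 11101010 (234)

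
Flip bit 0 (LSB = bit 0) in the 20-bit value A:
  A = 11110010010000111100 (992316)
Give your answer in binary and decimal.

Mask = 1 << 0 = 00000000000000000001
Bit 0 of A is 0; XOR with the mask flips it to 1.
  11110010010000111100
^ 00000000000000000001
----------------------
  11110010010000111101

Answer: 11110010010000111101 (992317)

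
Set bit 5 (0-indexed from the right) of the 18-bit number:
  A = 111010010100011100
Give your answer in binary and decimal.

Mask = 1 << 5 = 000000000000100000
Bit 5 of A is 0, so OR-ing with the mask flips it to 1.
  111010010100011100
| 000000000000100000
--------------------
  111010010100111100

Answer: 111010010100111100 (238908)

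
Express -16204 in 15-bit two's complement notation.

1. Binary of +16204:  011111101001100
2. Invert bits:     100000010110011
3. Add 1:           100000010110100

Answer: 100000010110100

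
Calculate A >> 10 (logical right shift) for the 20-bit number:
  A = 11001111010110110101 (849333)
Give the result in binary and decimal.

Logical shift right by 10: drop the bottom 10 bit(s), prepend 10 zero(s) on the left.
  11001111010110110101  ->  keep [1100111101], discard [0110110101], prepend 0000000000
= 00000000001100111101

Answer: 00000000001100111101 (829)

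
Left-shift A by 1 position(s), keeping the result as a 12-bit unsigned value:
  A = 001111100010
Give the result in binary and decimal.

Shift left by 1: drop the top 1 bit(s), append 1 zero(s) on the right.
  001111100010  ->  discard [0], keep [01111100010], append 0
= 011111000100

Answer: 011111000100 (1988)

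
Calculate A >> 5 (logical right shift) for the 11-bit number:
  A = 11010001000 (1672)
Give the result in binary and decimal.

Logical shift right by 5: drop the bottom 5 bit(s), prepend 5 zero(s) on the left.
  11010001000  ->  keep [110100], discard [01000], prepend 00000
= 00000110100

Answer: 00000110100 (52)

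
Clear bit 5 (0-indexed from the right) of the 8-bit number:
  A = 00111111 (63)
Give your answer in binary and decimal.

Mask = ~(1 << 5) = 11011111
Bit 5 of A is 1, so AND-ing with the mask clears it to 0.
  00111111
& 11011111
----------
  00011111

Answer: 00011111 (31)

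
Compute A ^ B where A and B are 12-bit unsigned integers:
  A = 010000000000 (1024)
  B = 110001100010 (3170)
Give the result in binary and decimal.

Apply ^ to each column (1 where bits differ):
  010000000000
^ 110001100010
--------------
  100001100010

Answer: 100001100010 (2146)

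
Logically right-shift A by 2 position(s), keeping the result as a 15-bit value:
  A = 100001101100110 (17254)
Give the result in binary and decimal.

Logical shift right by 2: drop the bottom 2 bit(s), prepend 2 zero(s) on the left.
  100001101100110  ->  keep [1000011011001], discard [10], prepend 00
= 001000011011001

Answer: 001000011011001 (4313)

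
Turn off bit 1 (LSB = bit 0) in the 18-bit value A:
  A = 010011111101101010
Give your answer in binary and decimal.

Mask = ~(1 << 1) = 111111111111111101
Bit 1 of A is 1, so AND-ing with the mask clears it to 0.
  010011111101101010
& 111111111111111101
--------------------
  010011111101101000

Answer: 010011111101101000 (81768)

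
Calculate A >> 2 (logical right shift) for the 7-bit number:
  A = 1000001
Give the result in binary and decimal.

Logical shift right by 2: drop the bottom 2 bit(s), prepend 2 zero(s) on the left.
  1000001  ->  keep [10000], discard [01], prepend 00
= 0010000

Answer: 0010000 (16)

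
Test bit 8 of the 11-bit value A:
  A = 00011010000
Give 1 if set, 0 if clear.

Bit 8 is the 9th from the right.
  00011010000
    ^
That bit is 0.

Answer: 0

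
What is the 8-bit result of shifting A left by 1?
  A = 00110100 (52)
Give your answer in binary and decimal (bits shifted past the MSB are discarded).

Shift left by 1: drop the top 1 bit(s), append 1 zero(s) on the right.
  00110100  ->  discard [0], keep [0110100], append 0
= 01101000

Answer: 01101000 (104)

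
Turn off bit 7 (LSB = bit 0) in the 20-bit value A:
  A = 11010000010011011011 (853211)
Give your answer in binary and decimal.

Mask = ~(1 << 7) = 11111111111101111111
Bit 7 of A is 1, so AND-ing with the mask clears it to 0.
  11010000010011011011
& 11111111111101111111
----------------------
  11010000010001011011

Answer: 11010000010001011011 (853083)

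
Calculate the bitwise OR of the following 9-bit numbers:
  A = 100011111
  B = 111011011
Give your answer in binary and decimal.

Apply | to each column (1 where either bit is 1):
  100011111
| 111011011
-----------
  111011111

Answer: 111011111 (479)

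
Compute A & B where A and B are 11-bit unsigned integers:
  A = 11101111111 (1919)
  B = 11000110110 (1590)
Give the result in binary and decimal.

Apply & to each column (1 only where both bits are 1):
  11101111111
& 11000110110
-------------
  11000110110

Answer: 11000110110 (1590)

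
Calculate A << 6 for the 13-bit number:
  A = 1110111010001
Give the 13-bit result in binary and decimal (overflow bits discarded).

Shift left by 6: drop the top 6 bit(s), append 6 zero(s) on the right.
  1110111010001  ->  discard [111011], keep [1010001], append 000000
= 1010001000000

Answer: 1010001000000 (5184)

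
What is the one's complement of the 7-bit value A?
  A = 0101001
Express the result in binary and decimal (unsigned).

Flip each bit (0->1, 1->0):
  0101001
  1010110

Answer: 1010110 (86)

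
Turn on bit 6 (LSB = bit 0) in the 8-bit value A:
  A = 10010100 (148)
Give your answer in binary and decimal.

Mask = 1 << 6 = 01000000
Bit 6 of A is 0, so OR-ing with the mask flips it to 1.
  10010100
| 01000000
----------
  11010100

Answer: 11010100 (212)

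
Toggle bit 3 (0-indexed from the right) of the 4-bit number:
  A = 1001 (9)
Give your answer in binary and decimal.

Mask = 1 << 3 = 1000
Bit 3 of A is 1; XOR with the mask flips it to 0.
  1001
^ 1000
------
  0001

Answer: 0001 (1)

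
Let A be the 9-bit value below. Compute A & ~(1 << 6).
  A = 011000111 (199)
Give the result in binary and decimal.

Mask = ~(1 << 6) = 110111111
Bit 6 of A is 1, so AND-ing with the mask clears it to 0.
  011000111
& 110111111
-----------
  010000111

Answer: 010000111 (135)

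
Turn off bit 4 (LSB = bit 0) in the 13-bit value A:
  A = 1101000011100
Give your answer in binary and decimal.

Mask = ~(1 << 4) = 1111111101111
Bit 4 of A is 1, so AND-ing with the mask clears it to 0.
  1101000011100
& 1111111101111
---------------
  1101000001100

Answer: 1101000001100 (6668)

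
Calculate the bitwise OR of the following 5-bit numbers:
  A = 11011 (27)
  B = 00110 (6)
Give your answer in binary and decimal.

Apply | to each column (1 where either bit is 1):
  11011
| 00110
-------
  11111

Answer: 11111 (31)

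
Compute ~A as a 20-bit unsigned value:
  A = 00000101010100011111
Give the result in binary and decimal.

Flip each bit (0->1, 1->0):
  00000101010100011111
  11111010101011100000

Answer: 11111010101011100000 (1026784)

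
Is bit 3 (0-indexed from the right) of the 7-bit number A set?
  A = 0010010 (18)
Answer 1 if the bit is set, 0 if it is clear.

Bit 3 is the 4th from the right.
  0010010
     ^
That bit is 0.

Answer: 0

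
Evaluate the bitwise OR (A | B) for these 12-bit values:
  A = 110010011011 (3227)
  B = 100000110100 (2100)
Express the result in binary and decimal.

Apply | to each column (1 where either bit is 1):
  110010011011
| 100000110100
--------------
  110010111111

Answer: 110010111111 (3263)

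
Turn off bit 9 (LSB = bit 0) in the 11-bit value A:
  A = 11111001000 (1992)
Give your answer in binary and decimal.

Mask = ~(1 << 9) = 10111111111
Bit 9 of A is 1, so AND-ing with the mask clears it to 0.
  11111001000
& 10111111111
-------------
  10111001000

Answer: 10111001000 (1480)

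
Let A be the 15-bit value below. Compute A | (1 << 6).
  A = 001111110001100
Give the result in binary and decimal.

Mask = 1 << 6 = 000000001000000
Bit 6 of A is 0, so OR-ing with the mask flips it to 1.
  001111110001100
| 000000001000000
-----------------
  001111111001100

Answer: 001111111001100 (8140)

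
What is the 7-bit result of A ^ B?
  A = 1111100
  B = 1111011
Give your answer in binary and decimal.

Apply ^ to each column (1 where bits differ):
  1111100
^ 1111011
---------
  0000111

Answer: 0000111 (7)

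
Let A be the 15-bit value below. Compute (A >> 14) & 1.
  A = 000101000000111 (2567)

Bit 14 is the 15th from the right.
  000101000000111
  ^
That bit is 0.

Answer: 0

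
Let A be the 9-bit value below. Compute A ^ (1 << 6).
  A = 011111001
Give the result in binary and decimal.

Mask = 1 << 6 = 001000000
Bit 6 of A is 1; XOR with the mask flips it to 0.
  011111001
^ 001000000
-----------
  010111001

Answer: 010111001 (185)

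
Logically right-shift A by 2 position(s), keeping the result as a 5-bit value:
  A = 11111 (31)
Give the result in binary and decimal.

Logical shift right by 2: drop the bottom 2 bit(s), prepend 2 zero(s) on the left.
  11111  ->  keep [111], discard [11], prepend 00
= 00111

Answer: 00111 (7)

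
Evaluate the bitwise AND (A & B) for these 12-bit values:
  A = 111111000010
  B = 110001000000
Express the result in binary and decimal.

Apply & to each column (1 only where both bits are 1):
  111111000010
& 110001000000
--------------
  110001000000

Answer: 110001000000 (3136)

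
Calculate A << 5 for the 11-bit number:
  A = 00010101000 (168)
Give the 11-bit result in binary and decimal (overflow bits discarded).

Shift left by 5: drop the top 5 bit(s), append 5 zero(s) on the right.
  00010101000  ->  discard [00010], keep [101000], append 00000
= 10100000000

Answer: 10100000000 (1280)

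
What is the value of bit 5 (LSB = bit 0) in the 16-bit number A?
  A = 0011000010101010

Bit 5 is the 6th from the right.
  0011000010101010
            ^
That bit is 1.

Answer: 1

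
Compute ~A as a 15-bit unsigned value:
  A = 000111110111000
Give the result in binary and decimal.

Flip each bit (0->1, 1->0):
  000111110111000
  111000001000111

Answer: 111000001000111 (28743)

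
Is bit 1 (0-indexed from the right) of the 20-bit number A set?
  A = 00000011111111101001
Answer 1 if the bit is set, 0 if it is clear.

Bit 1 is the 2nd from the right.
  00000011111111101001
                    ^
That bit is 0.

Answer: 0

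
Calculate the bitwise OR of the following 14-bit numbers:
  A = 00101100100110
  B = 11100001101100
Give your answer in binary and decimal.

Apply | to each column (1 where either bit is 1):
  00101100100110
| 11100001101100
----------------
  11101101101110

Answer: 11101101101110 (15214)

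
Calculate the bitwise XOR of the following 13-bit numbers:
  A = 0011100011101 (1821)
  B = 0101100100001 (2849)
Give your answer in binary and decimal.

Apply ^ to each column (1 where bits differ):
  0011100011101
^ 0101100100001
---------------
  0110000111100

Answer: 0110000111100 (3132)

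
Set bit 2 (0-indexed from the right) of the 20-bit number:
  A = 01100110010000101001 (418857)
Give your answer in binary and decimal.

Mask = 1 << 2 = 00000000000000000100
Bit 2 of A is 0, so OR-ing with the mask flips it to 1.
  01100110010000101001
| 00000000000000000100
----------------------
  01100110010000101101

Answer: 01100110010000101101 (418861)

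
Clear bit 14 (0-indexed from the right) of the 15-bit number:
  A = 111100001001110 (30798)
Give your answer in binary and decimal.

Mask = ~(1 << 14) = 011111111111111
Bit 14 of A is 1, so AND-ing with the mask clears it to 0.
  111100001001110
& 011111111111111
-----------------
  011100001001110

Answer: 011100001001110 (14414)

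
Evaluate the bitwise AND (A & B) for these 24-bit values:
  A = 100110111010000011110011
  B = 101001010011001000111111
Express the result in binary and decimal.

Apply & to each column (1 only where both bits are 1):
  100110111010000011110011
& 101001010011001000111111
--------------------------
  100000010010000000110011

Answer: 100000010010000000110011 (8462387)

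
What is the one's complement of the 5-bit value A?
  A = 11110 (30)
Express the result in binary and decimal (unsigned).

Flip each bit (0->1, 1->0):
  11110
  00001

Answer: 00001 (1)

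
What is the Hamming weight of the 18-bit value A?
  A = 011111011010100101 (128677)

011111011010100101
1-bits at positions (from bit 0 = LSB): 0, 2, 5, 7, 9, 10, 12, 13, 14, 15, 16
Count = 11

Answer: 11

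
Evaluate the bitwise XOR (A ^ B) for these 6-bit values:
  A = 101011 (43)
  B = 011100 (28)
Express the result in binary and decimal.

Apply ^ to each column (1 where bits differ):
  101011
^ 011100
--------
  110111

Answer: 110111 (55)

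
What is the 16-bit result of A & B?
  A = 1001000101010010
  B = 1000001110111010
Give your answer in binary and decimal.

Apply & to each column (1 only where both bits are 1):
  1001000101010010
& 1000001110111010
------------------
  1000000100010010

Answer: 1000000100010010 (33042)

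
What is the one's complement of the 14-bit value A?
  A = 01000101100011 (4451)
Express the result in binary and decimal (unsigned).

Flip each bit (0->1, 1->0):
  01000101100011
  10111010011100

Answer: 10111010011100 (11932)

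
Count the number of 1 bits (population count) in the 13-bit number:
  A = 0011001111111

0011001111111
1-bits at positions (from bit 0 = LSB): 0, 1, 2, 3, 4, 5, 6, 9, 10
Count = 9

Answer: 9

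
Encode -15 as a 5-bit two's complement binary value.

1. Binary of +15:  01111
2. Invert bits:     10000
3. Add 1:           10001

Answer: 10001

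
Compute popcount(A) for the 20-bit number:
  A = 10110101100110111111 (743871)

10110101100110111111
1-bits at positions (from bit 0 = LSB): 0, 1, 2, 3, 4, 5, 7, 8, 11, 12, 14, 16, 17, 19
Count = 14

Answer: 14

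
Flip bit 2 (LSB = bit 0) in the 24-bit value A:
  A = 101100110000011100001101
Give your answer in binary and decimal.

Mask = 1 << 2 = 000000000000000000000100
Bit 2 of A is 1; XOR with the mask flips it to 0.
  101100110000011100001101
^ 000000000000000000000100
--------------------------
  101100110000011100001001

Answer: 101100110000011100001001 (11732745)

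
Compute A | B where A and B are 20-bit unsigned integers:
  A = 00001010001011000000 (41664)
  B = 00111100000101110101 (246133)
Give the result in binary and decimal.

Apply | to each column (1 where either bit is 1):
  00001010001011000000
| 00111100000101110101
----------------------
  00111110001111110101

Answer: 00111110001111110101 (254965)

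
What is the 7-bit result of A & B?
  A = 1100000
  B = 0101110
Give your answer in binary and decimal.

Apply & to each column (1 only where both bits are 1):
  1100000
& 0101110
---------
  0100000

Answer: 0100000 (32)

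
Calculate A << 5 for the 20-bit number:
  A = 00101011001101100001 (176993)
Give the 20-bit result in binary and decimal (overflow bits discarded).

Shift left by 5: drop the top 5 bit(s), append 5 zero(s) on the right.
  00101011001101100001  ->  discard [00101], keep [011001101100001], append 00000
= 01100110110000100000

Answer: 01100110110000100000 (420896)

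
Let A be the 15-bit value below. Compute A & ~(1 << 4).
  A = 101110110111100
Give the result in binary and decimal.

Mask = ~(1 << 4) = 111111111101111
Bit 4 of A is 1, so AND-ing with the mask clears it to 0.
  101110110111100
& 111111111101111
-----------------
  101110110101100

Answer: 101110110101100 (23980)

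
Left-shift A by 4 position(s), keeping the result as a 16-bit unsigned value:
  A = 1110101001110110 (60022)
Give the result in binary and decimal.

Shift left by 4: drop the top 4 bit(s), append 4 zero(s) on the right.
  1110101001110110  ->  discard [1110], keep [101001110110], append 0000
= 1010011101100000

Answer: 1010011101100000 (42848)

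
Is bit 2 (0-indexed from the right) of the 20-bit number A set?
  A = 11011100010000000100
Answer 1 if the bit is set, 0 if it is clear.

Bit 2 is the 3rd from the right.
  11011100010000000100
                   ^
That bit is 1.

Answer: 1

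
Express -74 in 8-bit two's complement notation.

1. Binary of +74:  01001010
2. Invert bits:     10110101
3. Add 1:           10110110

Answer: 10110110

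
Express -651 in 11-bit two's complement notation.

1. Binary of +651:  01010001011
2. Invert bits:     10101110100
3. Add 1:           10101110101

Answer: 10101110101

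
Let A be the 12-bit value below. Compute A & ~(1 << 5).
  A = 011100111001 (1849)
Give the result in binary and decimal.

Mask = ~(1 << 5) = 111111011111
Bit 5 of A is 1, so AND-ing with the mask clears it to 0.
  011100111001
& 111111011111
--------------
  011100011001

Answer: 011100011001 (1817)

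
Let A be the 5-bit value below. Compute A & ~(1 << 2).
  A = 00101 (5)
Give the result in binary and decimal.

Mask = ~(1 << 2) = 11011
Bit 2 of A is 1, so AND-ing with the mask clears it to 0.
  00101
& 11011
-------
  00001

Answer: 00001 (1)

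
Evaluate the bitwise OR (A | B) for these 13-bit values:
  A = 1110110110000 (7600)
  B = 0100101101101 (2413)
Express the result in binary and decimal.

Apply | to each column (1 where either bit is 1):
  1110110110000
| 0100101101101
---------------
  1110111111101

Answer: 1110111111101 (7677)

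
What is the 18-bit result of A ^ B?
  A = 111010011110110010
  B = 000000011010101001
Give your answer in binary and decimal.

Apply ^ to each column (1 where bits differ):
  111010011110110010
^ 000000011010101001
--------------------
  111010000100011011

Answer: 111010000100011011 (237851)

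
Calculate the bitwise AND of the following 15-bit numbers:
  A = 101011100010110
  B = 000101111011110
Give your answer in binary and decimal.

Apply & to each column (1 only where both bits are 1):
  101011100010110
& 000101111011110
-----------------
  000001100010110

Answer: 000001100010110 (790)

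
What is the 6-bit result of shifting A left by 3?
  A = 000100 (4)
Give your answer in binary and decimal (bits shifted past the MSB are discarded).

Shift left by 3: drop the top 3 bit(s), append 3 zero(s) on the right.
  000100  ->  discard [000], keep [100], append 000
= 100000

Answer: 100000 (32)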